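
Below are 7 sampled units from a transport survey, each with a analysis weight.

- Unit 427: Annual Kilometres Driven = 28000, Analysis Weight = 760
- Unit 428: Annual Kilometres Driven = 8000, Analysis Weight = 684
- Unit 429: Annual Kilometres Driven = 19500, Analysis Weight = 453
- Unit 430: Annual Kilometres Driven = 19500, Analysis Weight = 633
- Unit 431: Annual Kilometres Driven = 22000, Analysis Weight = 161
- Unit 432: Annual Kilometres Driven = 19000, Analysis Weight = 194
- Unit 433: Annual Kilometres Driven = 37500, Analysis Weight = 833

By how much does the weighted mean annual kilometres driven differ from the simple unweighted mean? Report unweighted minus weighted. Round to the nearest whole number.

-1308

Unweighted sum = 28000 + 8000 + 19500 + 19500 + 22000 + 19000 + 37500 = 153500
Unweighted mean = 153500 / 7 = 21928.571
Weighted sum = 28000×760 + 8000×684 + 19500×453 + 19500×633 + 22000×161 + 19000×194 + 37500×833
  = 21280000 + 5472000 + 8833500 + 12343500 + 3542000 + 3686000 + 31237500 = 86394500
Sum of weights = 3718
Weighted mean = 86394500 / 3718 = 23236.821
Difference (unweighted minus weighted) = -1308.2494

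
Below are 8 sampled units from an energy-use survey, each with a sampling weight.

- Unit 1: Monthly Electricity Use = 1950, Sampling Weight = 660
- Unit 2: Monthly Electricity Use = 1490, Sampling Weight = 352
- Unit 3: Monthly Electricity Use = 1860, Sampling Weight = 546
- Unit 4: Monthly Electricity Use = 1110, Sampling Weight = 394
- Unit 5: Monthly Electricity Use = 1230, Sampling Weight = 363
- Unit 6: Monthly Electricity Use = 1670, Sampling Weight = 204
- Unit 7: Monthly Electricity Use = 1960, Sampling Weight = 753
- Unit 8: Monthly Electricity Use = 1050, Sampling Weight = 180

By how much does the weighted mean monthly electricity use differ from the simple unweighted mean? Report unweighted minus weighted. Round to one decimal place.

Unweighted sum = 12320
Unweighted mean = 12320 / 8 = 1540
Weighted sum = 5716430
Sum of weights = 660 + 352 + 546 + 394 + 363 + 204 + 753 + 180 = 3452
Weighted mean = 5716430 / 3452 = 1655.9762
Difference (unweighted minus weighted) = -115.97625

-116.0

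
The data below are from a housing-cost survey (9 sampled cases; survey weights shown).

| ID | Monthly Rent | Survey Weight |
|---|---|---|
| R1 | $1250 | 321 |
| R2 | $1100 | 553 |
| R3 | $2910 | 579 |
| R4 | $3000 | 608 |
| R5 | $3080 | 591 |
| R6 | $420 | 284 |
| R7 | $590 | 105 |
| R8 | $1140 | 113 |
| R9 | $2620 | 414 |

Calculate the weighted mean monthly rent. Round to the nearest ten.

Weighted sum = 7733450
Sum of weights = 321 + 553 + 579 + 608 + 591 + 284 + 105 + 113 + 414 = 3568
Weighted mean = 7733450 / 3568 = 2167.4467

2170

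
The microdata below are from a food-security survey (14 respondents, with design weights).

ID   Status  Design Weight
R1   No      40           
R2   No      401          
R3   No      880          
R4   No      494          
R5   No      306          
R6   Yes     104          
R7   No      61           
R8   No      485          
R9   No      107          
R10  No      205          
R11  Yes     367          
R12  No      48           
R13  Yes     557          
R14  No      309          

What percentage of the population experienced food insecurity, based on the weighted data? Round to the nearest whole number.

Sum of weights for 'Yes' = 104 + 367 + 557 = 1028
Total weight = 4364
Weighted proportion = 1028 / 4364 = 0.2355637 → 23.55637%

24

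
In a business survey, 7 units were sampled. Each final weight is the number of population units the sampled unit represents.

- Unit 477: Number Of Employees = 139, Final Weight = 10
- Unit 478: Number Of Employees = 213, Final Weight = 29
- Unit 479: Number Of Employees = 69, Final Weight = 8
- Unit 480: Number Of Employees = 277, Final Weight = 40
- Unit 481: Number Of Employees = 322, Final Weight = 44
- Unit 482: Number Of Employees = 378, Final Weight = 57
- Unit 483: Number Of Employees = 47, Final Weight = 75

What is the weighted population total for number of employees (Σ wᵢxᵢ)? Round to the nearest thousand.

Weighted total = 139×10 + 213×29 + 69×8 + 277×40 + 322×44 + 378×57 + 47×75
  = 1390 + 6177 + 552 + 11080 + 14168 + 21546 + 3525 = 58438

58000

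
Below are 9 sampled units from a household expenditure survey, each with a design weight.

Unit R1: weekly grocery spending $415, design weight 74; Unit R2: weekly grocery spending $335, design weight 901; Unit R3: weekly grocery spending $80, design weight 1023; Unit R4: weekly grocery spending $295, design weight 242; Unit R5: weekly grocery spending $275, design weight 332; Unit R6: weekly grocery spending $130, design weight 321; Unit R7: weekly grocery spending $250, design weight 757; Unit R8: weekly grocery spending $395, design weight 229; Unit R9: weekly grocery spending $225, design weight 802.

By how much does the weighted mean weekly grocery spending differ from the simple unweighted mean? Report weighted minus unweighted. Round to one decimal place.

-36.2

Unweighted sum = 415 + 335 + 80 + 295 + 275 + 130 + 250 + 395 + 225 = 2400
Unweighted mean = 2400 / 9 = 266.66667
Weighted sum = 415×74 + 335×901 + 80×1023 + 295×242 + 275×332 + 130×321 + 250×757 + 395×229 + 225×802
  = 30710 + 301835 + 81840 + 71390 + 91300 + 41730 + 189250 + 90455 + 180450 = 1078960
Sum of weights = 74 + 901 + 1023 + 242 + 332 + 321 + 757 + 229 + 802 = 4681
Weighted mean = 1078960 / 4681 = 230.49776
Difference (weighted minus unweighted) = -36.16891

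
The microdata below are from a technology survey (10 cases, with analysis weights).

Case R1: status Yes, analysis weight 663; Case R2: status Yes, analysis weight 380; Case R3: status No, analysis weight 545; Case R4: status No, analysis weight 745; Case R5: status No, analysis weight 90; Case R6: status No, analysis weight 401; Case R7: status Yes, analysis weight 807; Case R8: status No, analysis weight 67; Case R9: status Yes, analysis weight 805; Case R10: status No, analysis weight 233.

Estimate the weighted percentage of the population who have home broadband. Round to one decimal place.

56.1

Sum of weights for 'Yes' = 663 + 380 + 807 + 805 = 2655
Total weight = 4736
Weighted proportion = 2655 / 4736 = 0.56059966 → 56.059966%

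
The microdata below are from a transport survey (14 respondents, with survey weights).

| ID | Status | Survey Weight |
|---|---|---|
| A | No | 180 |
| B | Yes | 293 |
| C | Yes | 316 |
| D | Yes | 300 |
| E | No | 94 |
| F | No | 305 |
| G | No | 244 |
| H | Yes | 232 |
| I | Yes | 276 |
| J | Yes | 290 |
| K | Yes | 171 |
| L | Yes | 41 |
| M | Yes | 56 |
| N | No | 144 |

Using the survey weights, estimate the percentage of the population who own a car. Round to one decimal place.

Sum of weights for 'Yes' = 293 + 316 + 300 + 232 + 276 + 290 + 171 + 41 + 56 = 1975
Total weight = 2942
Weighted proportion = 1975 / 2942 = 0.67131203 → 67.131203%

67.1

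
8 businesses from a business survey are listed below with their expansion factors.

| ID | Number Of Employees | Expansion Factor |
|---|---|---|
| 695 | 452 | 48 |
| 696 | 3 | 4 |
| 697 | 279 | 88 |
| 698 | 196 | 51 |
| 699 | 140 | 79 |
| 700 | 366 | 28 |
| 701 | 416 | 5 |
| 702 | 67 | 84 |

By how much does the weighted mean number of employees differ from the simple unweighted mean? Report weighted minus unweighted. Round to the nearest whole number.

Unweighted sum = 452 + 3 + 279 + 196 + 140 + 366 + 416 + 67 = 1919
Unweighted mean = 1919 / 8 = 239.875
Weighted sum = 452×48 + 3×4 + 279×88 + 196×51 + 140×79 + 366×28 + 416×5 + 67×84
  = 21696 + 12 + 24552 + 9996 + 11060 + 10248 + 2080 + 5628 = 85272
Sum of weights = 48 + 4 + 88 + 51 + 79 + 28 + 5 + 84 = 387
Weighted mean = 85272 / 387 = 220.34109
Difference (weighted minus unweighted) = -19.533915

-20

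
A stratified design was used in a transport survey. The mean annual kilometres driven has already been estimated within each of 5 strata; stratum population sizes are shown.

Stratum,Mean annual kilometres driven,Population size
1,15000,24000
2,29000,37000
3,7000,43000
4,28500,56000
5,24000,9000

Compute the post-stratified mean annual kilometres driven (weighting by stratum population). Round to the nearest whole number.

20982

Σ Nₕ·x̄ₕ = 15000×24000 + 29000×37000 + 7000×43000 + 28500×56000 + 24000×9000
  = 3546000000
Σ Nₕ = 24000 + 37000 + 43000 + 56000 + 9000 = 169000
Overall mean = 3546000000 / 169000 = 20982.249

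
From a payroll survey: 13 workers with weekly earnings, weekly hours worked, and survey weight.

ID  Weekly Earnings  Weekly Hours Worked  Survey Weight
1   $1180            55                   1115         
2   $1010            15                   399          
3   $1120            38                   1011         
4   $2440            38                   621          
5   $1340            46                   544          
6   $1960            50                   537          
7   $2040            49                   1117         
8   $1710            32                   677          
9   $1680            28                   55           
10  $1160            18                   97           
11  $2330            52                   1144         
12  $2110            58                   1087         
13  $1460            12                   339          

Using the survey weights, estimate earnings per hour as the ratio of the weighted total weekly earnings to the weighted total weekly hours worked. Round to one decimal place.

39.3

Σ wᵢ·y = 15243030
Σ wᵢ·x = 387485
Ratio = 15243030 / 387485 = 39.338374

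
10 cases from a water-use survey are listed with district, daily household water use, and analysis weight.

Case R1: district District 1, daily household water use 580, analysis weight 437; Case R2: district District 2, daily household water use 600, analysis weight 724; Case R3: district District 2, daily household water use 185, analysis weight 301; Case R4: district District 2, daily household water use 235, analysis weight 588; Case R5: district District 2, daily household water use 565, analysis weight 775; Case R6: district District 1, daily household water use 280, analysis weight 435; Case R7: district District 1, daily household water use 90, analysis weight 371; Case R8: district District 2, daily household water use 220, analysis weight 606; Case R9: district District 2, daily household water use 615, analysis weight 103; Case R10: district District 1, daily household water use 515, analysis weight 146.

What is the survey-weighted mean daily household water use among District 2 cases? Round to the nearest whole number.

408

District 2 rows: R2, R3, R4, R5, R8, R9
Weighted sum = 600×724 + 185×301 + 235×588 + 565×775 + 220×606 + 615×103
  = 434400 + 55685 + 138180 + 437875 + 133320 + 63345 = 1262805
Sum of weights = 724 + 301 + 588 + 775 + 606 + 103 = 3097
Weighted mean = 1262805 / 3097 = 407.75105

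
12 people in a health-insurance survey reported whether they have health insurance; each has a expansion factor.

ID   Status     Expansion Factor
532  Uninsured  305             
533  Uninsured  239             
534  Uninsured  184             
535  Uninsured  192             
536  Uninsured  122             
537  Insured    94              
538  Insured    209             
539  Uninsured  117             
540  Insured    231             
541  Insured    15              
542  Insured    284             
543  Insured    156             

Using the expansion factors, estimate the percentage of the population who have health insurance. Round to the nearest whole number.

Sum of weights for 'Insured' = 94 + 209 + 231 + 15 + 284 + 156 = 989
Total weight = 2148
Weighted proportion = 989 / 2148 = 0.46042831 → 46.042831%

46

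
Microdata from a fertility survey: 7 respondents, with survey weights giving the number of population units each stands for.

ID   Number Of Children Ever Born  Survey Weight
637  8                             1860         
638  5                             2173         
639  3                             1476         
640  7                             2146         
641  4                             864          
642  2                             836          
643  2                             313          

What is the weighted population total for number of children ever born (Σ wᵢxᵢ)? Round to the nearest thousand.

51000

Weighted total = 8×1860 + 5×2173 + 3×1476 + 7×2146 + 4×864 + 2×836 + 2×313
  = 50949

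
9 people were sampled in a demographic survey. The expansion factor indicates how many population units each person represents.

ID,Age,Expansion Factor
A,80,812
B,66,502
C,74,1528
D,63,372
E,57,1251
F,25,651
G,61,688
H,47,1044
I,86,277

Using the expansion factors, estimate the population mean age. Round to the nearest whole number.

61

Weighted sum = 80×812 + 66×502 + 74×1528 + 63×372 + 57×1251 + 25×651 + 61×688 + 47×1044 + 86×277
  = 437040
Sum of weights = 812 + 502 + 1528 + 372 + 1251 + 651 + 688 + 1044 + 277 = 7125
Weighted mean = 437040 / 7125 = 61.338947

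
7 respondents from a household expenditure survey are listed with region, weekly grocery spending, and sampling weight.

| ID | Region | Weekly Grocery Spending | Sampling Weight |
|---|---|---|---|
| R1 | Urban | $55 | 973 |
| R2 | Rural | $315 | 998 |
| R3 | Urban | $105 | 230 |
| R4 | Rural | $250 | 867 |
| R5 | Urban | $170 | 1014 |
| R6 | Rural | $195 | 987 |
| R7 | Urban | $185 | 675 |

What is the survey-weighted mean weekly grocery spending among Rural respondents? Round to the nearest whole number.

254

Rural rows: R2, R4, R6
Weighted sum = 315×998 + 250×867 + 195×987
  = 314370 + 216750 + 192465 = 723585
Sum of weights = 998 + 867 + 987 = 2852
Weighted mean = 723585 / 2852 = 253.71143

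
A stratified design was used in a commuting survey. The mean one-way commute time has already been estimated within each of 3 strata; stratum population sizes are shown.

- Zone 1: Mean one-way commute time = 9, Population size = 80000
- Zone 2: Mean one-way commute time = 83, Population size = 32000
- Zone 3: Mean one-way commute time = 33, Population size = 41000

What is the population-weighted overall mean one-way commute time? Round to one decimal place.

30.9

Σ Nₕ·x̄ₕ = 9×80000 + 83×32000 + 33×41000
  = 720000 + 2656000 + 1353000 = 4729000
Σ Nₕ = 80000 + 32000 + 41000 = 153000
Overall mean = 4729000 / 153000 = 30.908497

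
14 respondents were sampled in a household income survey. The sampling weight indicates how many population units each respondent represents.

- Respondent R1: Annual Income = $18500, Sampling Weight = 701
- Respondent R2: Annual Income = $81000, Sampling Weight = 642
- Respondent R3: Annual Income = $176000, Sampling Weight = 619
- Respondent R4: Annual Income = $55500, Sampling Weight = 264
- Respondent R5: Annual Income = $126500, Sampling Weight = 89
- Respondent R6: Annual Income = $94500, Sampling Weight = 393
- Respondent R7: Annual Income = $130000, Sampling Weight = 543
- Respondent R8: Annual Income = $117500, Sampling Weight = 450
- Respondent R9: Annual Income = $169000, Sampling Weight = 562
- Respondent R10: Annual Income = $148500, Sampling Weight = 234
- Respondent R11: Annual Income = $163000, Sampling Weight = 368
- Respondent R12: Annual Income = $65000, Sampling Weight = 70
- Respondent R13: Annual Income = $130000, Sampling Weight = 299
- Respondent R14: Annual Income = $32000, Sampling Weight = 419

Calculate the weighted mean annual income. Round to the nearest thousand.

107000

Weighted sum = 606967500
Sum of weights = 5653
Weighted mean = 606967500 / 5653 = 107370.87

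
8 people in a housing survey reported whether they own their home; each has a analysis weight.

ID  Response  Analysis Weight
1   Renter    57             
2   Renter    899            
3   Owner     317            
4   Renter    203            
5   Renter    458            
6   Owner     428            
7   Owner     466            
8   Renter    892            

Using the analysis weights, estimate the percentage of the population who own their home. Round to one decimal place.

Sum of weights for 'Owner' = 317 + 428 + 466 = 1211
Total weight = 3720
Weighted proportion = 1211 / 3720 = 0.32553763 → 32.553763%

32.6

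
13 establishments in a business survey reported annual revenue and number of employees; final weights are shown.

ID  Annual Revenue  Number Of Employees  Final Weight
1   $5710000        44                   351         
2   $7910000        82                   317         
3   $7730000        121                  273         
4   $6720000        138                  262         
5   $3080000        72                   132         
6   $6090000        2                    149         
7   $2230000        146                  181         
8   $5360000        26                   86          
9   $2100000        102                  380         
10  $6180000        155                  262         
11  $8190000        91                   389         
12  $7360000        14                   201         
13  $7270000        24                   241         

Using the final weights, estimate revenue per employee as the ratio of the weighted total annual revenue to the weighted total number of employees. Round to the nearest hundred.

Σ wᵢ·y = 19395670000
Σ wᵢ·x = 272458
Ratio = 19395670000 / 272458 = 71187.743

71200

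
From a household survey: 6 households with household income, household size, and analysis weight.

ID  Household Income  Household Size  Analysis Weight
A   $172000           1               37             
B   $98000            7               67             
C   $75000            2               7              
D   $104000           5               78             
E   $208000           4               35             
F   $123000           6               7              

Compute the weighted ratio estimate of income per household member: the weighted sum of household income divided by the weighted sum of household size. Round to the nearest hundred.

Σ wᵢ·y = 172000×37 + 98000×67 + 75000×7 + 104000×78 + 208000×35 + 123000×7
  = 29708000
Σ wᵢ·x = 1×37 + 7×67 + 2×7 + 5×78 + 4×35 + 6×7
  = 37 + 469 + 14 + 390 + 140 + 42 = 1092
Ratio = 29708000 / 1092 = 27205.128

27200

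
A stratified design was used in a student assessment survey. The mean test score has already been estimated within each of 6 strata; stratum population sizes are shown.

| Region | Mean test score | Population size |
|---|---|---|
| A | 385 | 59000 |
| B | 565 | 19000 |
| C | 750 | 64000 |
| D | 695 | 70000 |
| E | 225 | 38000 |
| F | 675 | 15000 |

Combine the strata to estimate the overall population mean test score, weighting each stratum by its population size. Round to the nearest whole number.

Σ Nₕ·x̄ₕ = 385×59000 + 565×19000 + 750×64000 + 695×70000 + 225×38000 + 675×15000
  = 22715000 + 10735000 + 48000000 + 48650000 + 8550000 + 10125000 = 148775000
Σ Nₕ = 265000
Overall mean = 148775000 / 265000 = 561.41509

561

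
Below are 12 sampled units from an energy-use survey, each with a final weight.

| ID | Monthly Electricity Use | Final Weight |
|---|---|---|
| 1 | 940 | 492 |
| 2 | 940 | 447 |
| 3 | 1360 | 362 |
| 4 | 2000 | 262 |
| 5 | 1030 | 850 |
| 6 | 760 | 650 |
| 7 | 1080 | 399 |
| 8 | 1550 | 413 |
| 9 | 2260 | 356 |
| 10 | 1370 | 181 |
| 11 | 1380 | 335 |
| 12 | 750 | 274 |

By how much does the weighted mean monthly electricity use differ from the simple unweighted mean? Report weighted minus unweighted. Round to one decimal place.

-78.1

Unweighted sum = 940 + 940 + 1360 + 2000 + 1030 + 760 + 1080 + 1550 + 2260 + 1370 + 1380 + 750 = 15420
Unweighted mean = 15420 / 12 = 1285
Weighted sum = 940×492 + 940×447 + 1360×362 + 2000×262 + 1030×850 + 760×650 + 1080×399 + 1550×413 + 2260×356 + 1370×181 + 1380×335 + 750×274
  = 462480 + 420180 + 492320 + 524000 + 875500 + 494000 + 430920 + 640150 + 804560 + 247970 + 462300 + 205500 = 6059880
Sum of weights = 492 + 447 + 362 + 262 + 850 + 650 + 399 + 413 + 356 + 181 + 335 + 274 = 5021
Weighted mean = 6059880 / 5021 = 1206.907
Difference (weighted minus unweighted) = -78.093009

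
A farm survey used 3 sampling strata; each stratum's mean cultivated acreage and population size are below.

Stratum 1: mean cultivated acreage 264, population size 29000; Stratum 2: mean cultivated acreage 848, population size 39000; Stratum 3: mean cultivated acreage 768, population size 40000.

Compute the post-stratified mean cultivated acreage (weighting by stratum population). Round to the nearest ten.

660

Σ Nₕ·x̄ₕ = 264×29000 + 848×39000 + 768×40000
  = 7656000 + 33072000 + 30720000 = 71448000
Σ Nₕ = 108000
Overall mean = 71448000 / 108000 = 661.55556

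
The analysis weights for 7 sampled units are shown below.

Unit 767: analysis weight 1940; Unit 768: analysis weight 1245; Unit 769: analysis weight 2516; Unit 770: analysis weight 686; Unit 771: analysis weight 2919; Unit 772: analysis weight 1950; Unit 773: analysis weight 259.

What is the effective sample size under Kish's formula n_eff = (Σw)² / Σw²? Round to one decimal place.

5.4

Σ wᵢ = 1940 + 1245 + 2516 + 686 + 2919 + 1950 + 259 = 11515
Σ wᵢ² = 3763600 + 1550025 + 6330256 + 470596 + 8520561 + 3802500 + 67081 = 24504619
n_eff = 11515² / 24504619 = 132595225 / 24504619 = 5.4110299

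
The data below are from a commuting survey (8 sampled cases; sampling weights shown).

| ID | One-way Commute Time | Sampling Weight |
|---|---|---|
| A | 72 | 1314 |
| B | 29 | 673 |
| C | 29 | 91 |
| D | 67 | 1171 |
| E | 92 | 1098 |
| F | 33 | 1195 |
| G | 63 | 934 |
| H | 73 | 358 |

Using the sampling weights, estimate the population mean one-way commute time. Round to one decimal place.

Weighted sum = 72×1314 + 29×673 + 29×91 + 67×1171 + 92×1098 + 33×1195 + 63×934 + 73×358
  = 94608 + 19517 + 2639 + 78457 + 101016 + 39435 + 58842 + 26134 = 420648
Sum of weights = 6834
Weighted mean = 420648 / 6834 = 61.552239

61.6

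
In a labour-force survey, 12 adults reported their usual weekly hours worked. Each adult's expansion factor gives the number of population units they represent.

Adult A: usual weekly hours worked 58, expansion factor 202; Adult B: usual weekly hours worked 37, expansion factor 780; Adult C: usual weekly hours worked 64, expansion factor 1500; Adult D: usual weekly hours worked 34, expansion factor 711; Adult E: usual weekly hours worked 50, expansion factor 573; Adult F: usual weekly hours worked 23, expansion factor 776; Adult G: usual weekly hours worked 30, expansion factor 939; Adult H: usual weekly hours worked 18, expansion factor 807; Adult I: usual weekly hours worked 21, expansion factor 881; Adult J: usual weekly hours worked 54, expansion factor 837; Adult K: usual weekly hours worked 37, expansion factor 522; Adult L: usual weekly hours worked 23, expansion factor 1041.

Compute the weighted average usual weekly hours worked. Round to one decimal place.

Weighted sum = 58×202 + 37×780 + 64×1500 + 34×711 + 50×573 + 23×776 + 30×939 + 18×807 + 21×881 + 54×837 + 37×522 + 23×1041
  = 11716 + 28860 + 96000 + 24174 + 28650 + 17848 + 28170 + 14526 + 18501 + 45198 + 19314 + 23943 = 356900
Sum of weights = 202 + 780 + 1500 + 711 + 573 + 776 + 939 + 807 + 881 + 837 + 522 + 1041 = 9569
Weighted mean = 356900 / 9569 = 37.297523

37.3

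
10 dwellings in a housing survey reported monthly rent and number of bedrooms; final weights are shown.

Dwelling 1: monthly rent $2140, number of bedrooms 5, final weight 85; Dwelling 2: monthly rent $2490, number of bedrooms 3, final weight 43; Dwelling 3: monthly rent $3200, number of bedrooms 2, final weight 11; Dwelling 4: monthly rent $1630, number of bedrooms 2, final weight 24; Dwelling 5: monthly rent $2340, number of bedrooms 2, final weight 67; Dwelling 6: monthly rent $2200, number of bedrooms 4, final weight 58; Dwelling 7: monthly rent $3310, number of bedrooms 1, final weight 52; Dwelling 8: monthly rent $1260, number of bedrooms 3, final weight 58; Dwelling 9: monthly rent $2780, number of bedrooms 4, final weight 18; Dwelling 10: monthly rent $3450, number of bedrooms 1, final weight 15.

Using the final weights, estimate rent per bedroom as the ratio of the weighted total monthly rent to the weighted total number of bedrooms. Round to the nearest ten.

760

Σ wᵢ·y = 2140×85 + 2490×43 + 3200×11 + 1630×24 + 2340×67 + 2200×58 + 3310×52 + 1260×58 + 2780×18 + 3450×15
  = 994660
Σ wᵢ·x = 5×85 + 3×43 + 2×11 + 2×24 + 2×67 + 4×58 + 1×52 + 3×58 + 4×18 + 1×15
  = 425 + 129 + 22 + 48 + 134 + 232 + 52 + 174 + 72 + 15 = 1303
Ratio = 994660 / 1303 = 763.36147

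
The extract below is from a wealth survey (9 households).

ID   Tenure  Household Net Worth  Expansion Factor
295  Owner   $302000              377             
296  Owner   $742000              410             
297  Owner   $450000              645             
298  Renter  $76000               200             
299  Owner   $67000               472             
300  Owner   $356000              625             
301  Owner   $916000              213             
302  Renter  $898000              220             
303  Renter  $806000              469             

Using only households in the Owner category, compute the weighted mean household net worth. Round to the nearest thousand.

422000

Owner rows: 295, 296, 297, 299, 300, 301
Weighted sum = 302000×377 + 742000×410 + 450000×645 + 67000×472 + 356000×625 + 916000×213
  = 1157556000
Sum of weights = 377 + 410 + 645 + 472 + 625 + 213 = 2742
Weighted mean = 1157556000 / 2742 = 422157.55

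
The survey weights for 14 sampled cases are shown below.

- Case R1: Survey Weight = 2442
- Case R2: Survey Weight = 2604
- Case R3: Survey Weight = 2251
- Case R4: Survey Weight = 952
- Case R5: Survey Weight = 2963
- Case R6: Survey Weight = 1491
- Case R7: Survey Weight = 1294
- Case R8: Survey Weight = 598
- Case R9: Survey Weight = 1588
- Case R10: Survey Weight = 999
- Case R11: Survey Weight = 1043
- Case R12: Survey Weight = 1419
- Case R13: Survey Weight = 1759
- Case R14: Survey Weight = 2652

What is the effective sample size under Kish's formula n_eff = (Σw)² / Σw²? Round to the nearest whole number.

Σ wᵢ = 24055
Σ wᵢ² = 48500315
n_eff = 24055² / 48500315 = 578643025 / 48500315 = 11.930707

12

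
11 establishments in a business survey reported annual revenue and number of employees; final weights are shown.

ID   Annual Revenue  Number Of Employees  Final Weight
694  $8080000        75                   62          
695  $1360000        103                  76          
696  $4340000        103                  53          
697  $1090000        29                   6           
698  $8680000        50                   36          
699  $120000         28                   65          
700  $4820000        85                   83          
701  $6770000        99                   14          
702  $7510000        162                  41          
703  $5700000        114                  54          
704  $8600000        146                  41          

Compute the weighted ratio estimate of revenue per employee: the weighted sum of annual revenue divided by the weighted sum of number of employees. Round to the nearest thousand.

Σ wᵢ·y = 8080000×62 + 1360000×76 + 4340000×53 + 1090000×6 + 8680000×36 + 120000×65 + 4820000×83 + 6770000×14 + 7510000×41 + 5700000×54 + 8600000×41
  = 2624310000
Σ wᵢ·x = 75×62 + 103×76 + 103×53 + 29×6 + 50×36 + 28×65 + 85×83 + 99×14 + 162×41 + 114×54 + 146×41
  = 4650 + 7828 + 5459 + 174 + 1800 + 1820 + 7055 + 1386 + 6642 + 6156 + 5986 = 48956
Ratio = 2624310000 / 48956 = 53605.482

54000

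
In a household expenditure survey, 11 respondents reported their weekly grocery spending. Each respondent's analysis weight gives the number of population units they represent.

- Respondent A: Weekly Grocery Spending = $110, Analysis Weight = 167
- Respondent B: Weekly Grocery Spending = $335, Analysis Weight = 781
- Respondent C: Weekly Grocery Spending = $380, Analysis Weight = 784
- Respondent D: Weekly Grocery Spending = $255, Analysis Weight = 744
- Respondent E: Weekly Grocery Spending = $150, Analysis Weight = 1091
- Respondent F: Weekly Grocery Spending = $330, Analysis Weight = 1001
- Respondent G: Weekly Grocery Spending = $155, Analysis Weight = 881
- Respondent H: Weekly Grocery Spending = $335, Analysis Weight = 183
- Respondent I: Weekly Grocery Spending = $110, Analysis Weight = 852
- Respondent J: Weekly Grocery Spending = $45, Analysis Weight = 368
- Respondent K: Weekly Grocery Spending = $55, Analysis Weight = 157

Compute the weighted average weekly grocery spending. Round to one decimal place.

225.2

Weighted sum = 1578400
Sum of weights = 7009
Weighted mean = 1578400 / 7009 = 225.19618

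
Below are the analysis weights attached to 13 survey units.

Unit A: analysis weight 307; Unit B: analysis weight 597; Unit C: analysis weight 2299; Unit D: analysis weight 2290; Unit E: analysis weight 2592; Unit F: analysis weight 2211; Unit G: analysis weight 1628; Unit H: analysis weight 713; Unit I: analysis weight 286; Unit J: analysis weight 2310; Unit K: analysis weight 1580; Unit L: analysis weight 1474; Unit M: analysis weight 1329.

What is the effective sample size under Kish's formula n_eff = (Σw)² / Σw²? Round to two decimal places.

Σ wᵢ = 19616
Σ wᵢ² = 37599110
n_eff = 19616² / 37599110 = 384787456 / 37599110 = 10.233951

10.23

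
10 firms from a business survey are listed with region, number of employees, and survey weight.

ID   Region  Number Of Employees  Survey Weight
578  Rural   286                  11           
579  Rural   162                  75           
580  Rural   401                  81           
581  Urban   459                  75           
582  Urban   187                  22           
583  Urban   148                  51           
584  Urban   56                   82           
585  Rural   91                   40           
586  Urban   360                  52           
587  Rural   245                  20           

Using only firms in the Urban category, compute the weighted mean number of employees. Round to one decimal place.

246.1

Urban rows: 581, 582, 583, 584, 586
Weighted sum = 459×75 + 187×22 + 148×51 + 56×82 + 360×52
  = 34425 + 4114 + 7548 + 4592 + 18720 = 69399
Sum of weights = 75 + 22 + 51 + 82 + 52 = 282
Weighted mean = 69399 / 282 = 246.09574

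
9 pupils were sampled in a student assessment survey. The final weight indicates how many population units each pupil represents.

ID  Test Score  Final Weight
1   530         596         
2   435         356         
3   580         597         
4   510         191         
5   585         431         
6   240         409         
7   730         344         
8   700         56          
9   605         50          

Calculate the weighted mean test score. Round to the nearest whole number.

523

Weighted sum = 530×596 + 435×356 + 580×597 + 510×191 + 585×431 + 240×409 + 730×344 + 700×56 + 605×50
  = 315880 + 154860 + 346260 + 97410 + 252135 + 98160 + 251120 + 39200 + 30250 = 1585275
Sum of weights = 596 + 356 + 597 + 191 + 431 + 409 + 344 + 56 + 50 = 3030
Weighted mean = 1585275 / 3030 = 523.19307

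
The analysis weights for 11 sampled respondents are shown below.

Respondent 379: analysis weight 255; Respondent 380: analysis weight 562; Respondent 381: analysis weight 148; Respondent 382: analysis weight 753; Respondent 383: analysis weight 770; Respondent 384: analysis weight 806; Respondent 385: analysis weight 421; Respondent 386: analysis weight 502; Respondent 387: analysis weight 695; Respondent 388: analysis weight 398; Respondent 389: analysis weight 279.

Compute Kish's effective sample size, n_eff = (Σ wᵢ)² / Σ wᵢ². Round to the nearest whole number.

9

Σ wᵢ = 255 + 562 + 148 + 753 + 770 + 806 + 421 + 502 + 695 + 398 + 279 = 5589
Σ wᵢ² = 3360833
n_eff = 5589² / 3360833 = 31236921 / 3360833 = 9.2943984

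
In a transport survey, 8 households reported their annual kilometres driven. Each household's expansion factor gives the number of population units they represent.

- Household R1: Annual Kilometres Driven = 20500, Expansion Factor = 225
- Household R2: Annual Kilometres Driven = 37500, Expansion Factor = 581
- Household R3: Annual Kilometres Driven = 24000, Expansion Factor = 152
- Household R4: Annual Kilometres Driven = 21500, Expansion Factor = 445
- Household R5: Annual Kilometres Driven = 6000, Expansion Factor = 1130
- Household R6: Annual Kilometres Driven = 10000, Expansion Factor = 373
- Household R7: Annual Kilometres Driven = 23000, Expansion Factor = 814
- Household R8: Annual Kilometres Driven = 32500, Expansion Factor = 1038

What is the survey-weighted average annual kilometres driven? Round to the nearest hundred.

21600

Weighted sum = 20500×225 + 37500×581 + 24000×152 + 21500×445 + 6000×1130 + 10000×373 + 23000×814 + 32500×1038
  = 4612500 + 21787500 + 3648000 + 9567500 + 6780000 + 3730000 + 18722000 + 33735000 = 102582500
Sum of weights = 225 + 581 + 152 + 445 + 1130 + 373 + 814 + 1038 = 4758
Weighted mean = 102582500 / 4758 = 21560.004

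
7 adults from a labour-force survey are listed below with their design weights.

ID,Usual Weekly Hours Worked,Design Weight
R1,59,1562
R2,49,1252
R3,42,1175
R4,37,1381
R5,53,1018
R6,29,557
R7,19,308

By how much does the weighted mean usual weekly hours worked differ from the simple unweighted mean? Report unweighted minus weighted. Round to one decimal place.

-4.3

Unweighted sum = 59 + 49 + 42 + 37 + 53 + 29 + 19 = 288
Unweighted mean = 288 / 7 = 41.142857
Weighted sum = 59×1562 + 49×1252 + 42×1175 + 37×1381 + 53×1018 + 29×557 + 19×308
  = 92158 + 61348 + 49350 + 51097 + 53954 + 16153 + 5852 = 329912
Sum of weights = 1562 + 1252 + 1175 + 1381 + 1018 + 557 + 308 = 7253
Weighted mean = 329912 / 7253 = 45.486282
Difference (unweighted minus weighted) = -4.3434244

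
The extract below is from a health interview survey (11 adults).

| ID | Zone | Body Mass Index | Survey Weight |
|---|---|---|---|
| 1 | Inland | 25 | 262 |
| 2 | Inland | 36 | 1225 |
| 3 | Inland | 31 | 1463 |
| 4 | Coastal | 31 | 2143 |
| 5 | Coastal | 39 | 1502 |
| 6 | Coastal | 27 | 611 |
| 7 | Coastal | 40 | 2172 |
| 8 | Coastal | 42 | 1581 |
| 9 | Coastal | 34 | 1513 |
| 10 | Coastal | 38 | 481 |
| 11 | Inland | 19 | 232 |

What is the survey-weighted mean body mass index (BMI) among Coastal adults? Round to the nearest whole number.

36

Coastal rows: 4, 5, 6, 7, 8, 9, 10
Weighted sum = 31×2143 + 39×1502 + 27×611 + 40×2172 + 42×1581 + 34×1513 + 38×481
  = 66433 + 58578 + 16497 + 86880 + 66402 + 51442 + 18278 = 364510
Sum of weights = 10003
Weighted mean = 364510 / 10003 = 36.440068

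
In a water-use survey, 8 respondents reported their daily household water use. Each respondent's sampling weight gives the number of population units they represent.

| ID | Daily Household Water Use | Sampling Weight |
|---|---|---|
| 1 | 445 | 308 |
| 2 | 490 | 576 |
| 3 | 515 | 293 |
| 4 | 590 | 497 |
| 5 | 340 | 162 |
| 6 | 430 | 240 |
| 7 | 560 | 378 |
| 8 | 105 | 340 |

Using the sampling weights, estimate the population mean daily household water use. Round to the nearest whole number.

Weighted sum = 445×308 + 490×576 + 515×293 + 590×497 + 340×162 + 430×240 + 560×378 + 105×340
  = 1269085
Sum of weights = 2794
Weighted mean = 1269085 / 2794 = 454.21797

454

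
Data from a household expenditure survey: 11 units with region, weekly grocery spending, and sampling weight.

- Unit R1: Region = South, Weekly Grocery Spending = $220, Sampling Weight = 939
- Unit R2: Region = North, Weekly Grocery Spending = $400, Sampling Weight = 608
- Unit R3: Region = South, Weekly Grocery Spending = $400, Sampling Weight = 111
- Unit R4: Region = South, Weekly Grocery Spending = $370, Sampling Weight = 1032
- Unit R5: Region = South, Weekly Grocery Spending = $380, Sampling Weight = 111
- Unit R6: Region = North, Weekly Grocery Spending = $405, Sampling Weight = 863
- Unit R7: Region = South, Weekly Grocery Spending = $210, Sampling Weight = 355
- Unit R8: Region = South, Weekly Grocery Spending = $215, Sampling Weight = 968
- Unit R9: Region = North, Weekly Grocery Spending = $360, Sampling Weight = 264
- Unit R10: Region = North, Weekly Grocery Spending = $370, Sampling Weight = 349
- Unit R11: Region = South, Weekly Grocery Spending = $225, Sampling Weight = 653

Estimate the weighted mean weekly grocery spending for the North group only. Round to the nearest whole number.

392

North rows: R2, R6, R9, R10
Weighted sum = 816885
Sum of weights = 608 + 863 + 264 + 349 = 2084
Weighted mean = 816885 / 2084 = 391.97937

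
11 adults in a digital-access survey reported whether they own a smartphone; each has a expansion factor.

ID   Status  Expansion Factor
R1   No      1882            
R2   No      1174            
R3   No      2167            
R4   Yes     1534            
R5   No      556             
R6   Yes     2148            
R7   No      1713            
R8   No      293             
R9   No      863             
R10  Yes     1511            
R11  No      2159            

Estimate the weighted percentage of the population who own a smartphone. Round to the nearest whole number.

32

Sum of weights for 'Yes' = 1534 + 2148 + 1511 = 5193
Total weight = 1882 + 1174 + 2167 + 1534 + 556 + 2148 + 1713 + 293 + 863 + 1511 + 2159 = 16000
Weighted proportion = 5193 / 16000 = 0.3245625 → 32.45625%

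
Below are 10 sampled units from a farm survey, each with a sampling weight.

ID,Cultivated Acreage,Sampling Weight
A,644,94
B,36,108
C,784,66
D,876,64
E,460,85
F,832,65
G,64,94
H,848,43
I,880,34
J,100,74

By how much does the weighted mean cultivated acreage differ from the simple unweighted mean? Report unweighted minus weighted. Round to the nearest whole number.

Unweighted sum = 644 + 36 + 784 + 876 + 460 + 832 + 64 + 848 + 880 + 100 = 5524
Unweighted mean = 5524 / 10 = 552.4
Weighted sum = 345212
Sum of weights = 94 + 108 + 66 + 64 + 85 + 65 + 94 + 43 + 34 + 74 = 727
Weighted mean = 345212 / 727 = 474.84457
Difference (unweighted minus weighted) = 77.555433

78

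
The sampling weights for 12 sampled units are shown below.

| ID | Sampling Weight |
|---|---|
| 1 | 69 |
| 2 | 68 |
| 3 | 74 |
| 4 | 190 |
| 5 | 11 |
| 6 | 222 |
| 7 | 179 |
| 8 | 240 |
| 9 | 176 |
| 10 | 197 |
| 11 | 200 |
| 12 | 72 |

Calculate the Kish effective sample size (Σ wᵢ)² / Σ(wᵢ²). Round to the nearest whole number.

9

Σ wᵢ = 69 + 68 + 74 + 190 + 11 + 222 + 179 + 240 + 176 + 197 + 200 + 72 = 1698
Σ wᵢ² = 304976
n_eff = 1698² / 304976 = 2883204 / 304976 = 9.4538718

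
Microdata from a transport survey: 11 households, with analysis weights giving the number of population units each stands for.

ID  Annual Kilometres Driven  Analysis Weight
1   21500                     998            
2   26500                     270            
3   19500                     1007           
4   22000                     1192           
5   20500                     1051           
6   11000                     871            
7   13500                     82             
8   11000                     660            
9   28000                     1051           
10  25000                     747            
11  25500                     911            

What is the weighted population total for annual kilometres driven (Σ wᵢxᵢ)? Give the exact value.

Weighted total = 21500×998 + 26500×270 + 19500×1007 + 22000×1192 + 20500×1051 + 11000×871 + 13500×82 + 11000×660 + 28000×1051 + 25000×747 + 25500×911
  = 21457000 + 7155000 + 19636500 + 26224000 + 21545500 + 9581000 + 1107000 + 7260000 + 29428000 + 18675000 + 23230500 = 185299500

185299500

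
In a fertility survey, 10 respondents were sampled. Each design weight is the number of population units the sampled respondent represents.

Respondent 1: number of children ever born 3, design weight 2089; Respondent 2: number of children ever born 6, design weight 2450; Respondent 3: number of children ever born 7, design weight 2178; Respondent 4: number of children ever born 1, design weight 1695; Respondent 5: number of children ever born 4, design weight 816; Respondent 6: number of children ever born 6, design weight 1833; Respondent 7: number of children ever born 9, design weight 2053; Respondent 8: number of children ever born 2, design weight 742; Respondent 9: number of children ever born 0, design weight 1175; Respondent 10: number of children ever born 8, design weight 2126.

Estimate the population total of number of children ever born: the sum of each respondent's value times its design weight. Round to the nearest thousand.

89000

Weighted total = 3×2089 + 6×2450 + 7×2178 + 1×1695 + 4×816 + 6×1833 + 9×2053 + 2×742 + 0×1175 + 8×2126
  = 6267 + 14700 + 15246 + 1695 + 3264 + 10998 + 18477 + 1484 + 0 + 17008 = 89139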